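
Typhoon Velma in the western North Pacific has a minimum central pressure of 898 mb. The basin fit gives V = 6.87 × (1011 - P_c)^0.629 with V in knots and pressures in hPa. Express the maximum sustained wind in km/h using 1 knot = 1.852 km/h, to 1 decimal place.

248.9 km/h

ΔP = 1011 − 898 = 113 mb.
V ≈ 6.87 × 113^0.629 = 6.87 × 19.561 ≈ 134.383 kt.
134.383 × 1.852 ≈ 248.88 km/h → 248.9 km/h.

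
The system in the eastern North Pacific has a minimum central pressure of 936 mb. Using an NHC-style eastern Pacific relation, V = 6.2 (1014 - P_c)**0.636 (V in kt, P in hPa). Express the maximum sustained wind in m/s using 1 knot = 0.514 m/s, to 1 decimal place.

50.9 m/s

ΔP = 1014 − 936 = 78 mb.
V ≈ 6.2 × 78^0.636 = 6.2 × 15.972 ≈ 99.029 kt.
99.029 × 0.514 ≈ 50.90 m/s → 50.9 m/s.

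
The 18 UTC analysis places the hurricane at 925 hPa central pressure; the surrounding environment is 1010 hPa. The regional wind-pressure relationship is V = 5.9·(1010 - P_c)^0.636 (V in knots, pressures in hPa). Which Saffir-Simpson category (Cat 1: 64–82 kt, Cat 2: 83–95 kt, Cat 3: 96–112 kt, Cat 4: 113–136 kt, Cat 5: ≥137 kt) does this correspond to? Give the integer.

3

ΔP = 1010 − 925 = 85 hPa.
V ≈ 5.9 × 85^0.636 = 5.9 × 16.87 ≈ 100 kt.
100 kt falls in the Category 3 band.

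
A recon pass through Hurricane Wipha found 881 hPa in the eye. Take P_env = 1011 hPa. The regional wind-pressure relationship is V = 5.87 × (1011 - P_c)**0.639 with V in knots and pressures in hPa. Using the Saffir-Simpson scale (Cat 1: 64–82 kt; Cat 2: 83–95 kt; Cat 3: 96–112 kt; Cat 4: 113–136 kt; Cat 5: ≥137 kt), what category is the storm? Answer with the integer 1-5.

4

ΔP = 1011 − 881 = 130 hPa.
V ≈ 5.87 × 130^0.639 = 5.87 × 22.43 ≈ 132 kt.
132 kt falls in the Category 4 band.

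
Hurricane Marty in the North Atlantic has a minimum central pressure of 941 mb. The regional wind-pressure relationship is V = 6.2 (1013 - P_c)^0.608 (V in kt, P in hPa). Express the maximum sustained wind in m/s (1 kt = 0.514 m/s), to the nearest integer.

43 m/s

ΔP = 1013 − 941 = 72 mb.
V ≈ 6.2 × 72^0.608 = 6.2 × 13.467 ≈ 83.493 kt.
83.493 × 0.514 ≈ 42.92 m/s → 43 m/s.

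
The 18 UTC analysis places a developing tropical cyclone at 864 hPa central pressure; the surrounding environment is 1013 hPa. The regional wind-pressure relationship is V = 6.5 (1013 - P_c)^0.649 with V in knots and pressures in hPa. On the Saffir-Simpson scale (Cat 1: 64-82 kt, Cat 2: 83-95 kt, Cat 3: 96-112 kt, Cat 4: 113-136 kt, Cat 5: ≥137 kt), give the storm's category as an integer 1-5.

ΔP = 1013 − 864 = 149 hPa.
V ≈ 6.5 × 149^0.649 = 6.5 × 25.73 ≈ 167 kt.
167 kt falls in the Category 5 band.

5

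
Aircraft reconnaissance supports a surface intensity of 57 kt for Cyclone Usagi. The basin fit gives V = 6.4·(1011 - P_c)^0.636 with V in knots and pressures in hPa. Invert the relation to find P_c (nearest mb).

980 mb

ΔP = (V / 6.4)^(1/0.636) = (57/6.4)^1.572.
57/6.4 = 8.906; 8.906^1.572 ≈ 31.13 mb.
P_c = 1011 − 31.13 = 979.87 ≈ 980 mb.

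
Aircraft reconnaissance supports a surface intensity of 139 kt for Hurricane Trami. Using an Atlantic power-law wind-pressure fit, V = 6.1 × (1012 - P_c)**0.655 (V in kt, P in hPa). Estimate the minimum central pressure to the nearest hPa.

ΔP = (V / 6.1)^(1/0.655) = (139/6.1)^1.527.
139/6.1 = 22.787; 22.787^1.527 ≈ 118.25 hPa.
P_c = 1012 − 118.25 = 893.75 ≈ 894 hPa.

894 hPa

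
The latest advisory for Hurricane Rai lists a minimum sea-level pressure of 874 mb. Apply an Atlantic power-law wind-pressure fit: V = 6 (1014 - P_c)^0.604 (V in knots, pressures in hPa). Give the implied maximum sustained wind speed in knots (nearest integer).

119 kt

ΔP = 1014 − 874 = 140 mb.
140^0.604 ≈ 19.782.
V ≈ 6 × 19.782 ≈ 118.7 kt.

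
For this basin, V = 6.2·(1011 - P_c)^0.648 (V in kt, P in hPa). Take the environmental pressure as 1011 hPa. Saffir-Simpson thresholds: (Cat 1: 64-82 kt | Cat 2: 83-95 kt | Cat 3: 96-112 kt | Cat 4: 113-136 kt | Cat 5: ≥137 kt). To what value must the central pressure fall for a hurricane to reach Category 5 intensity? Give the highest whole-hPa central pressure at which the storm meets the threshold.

Category 5 begins at V = 137 kt.
Required ΔP = (137/6.2)^(1/0.648) = 22.097^1.543 ≈ 118.74 hPa.
P_c ≤ 1011 − 118.74 = 892.26, so the highest integer P_c is 892 hPa.

892 hPa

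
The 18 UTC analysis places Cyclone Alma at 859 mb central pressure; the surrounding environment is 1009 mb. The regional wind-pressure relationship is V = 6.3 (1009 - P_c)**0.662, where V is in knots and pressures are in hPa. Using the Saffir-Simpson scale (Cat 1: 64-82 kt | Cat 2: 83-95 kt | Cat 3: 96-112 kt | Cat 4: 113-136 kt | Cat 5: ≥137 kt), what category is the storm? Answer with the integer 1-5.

5

ΔP = 1009 − 859 = 150 mb.
V ≈ 6.3 × 150^0.662 = 6.3 × 27.58 ≈ 174 kt.
174 kt falls in the Category 5 band.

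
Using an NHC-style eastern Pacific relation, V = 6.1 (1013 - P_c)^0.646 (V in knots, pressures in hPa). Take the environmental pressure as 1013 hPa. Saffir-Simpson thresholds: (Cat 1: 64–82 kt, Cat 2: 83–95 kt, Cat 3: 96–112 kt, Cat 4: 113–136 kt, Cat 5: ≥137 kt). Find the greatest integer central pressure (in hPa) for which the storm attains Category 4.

921 hPa

Category 4 begins at V = 113 kt.
Required ΔP = (113/6.1)^(1/0.646) = 18.525^1.548 ≈ 91.72 hPa.
P_c ≤ 1013 − 91.72 = 921.28, so the highest integer P_c is 921 hPa.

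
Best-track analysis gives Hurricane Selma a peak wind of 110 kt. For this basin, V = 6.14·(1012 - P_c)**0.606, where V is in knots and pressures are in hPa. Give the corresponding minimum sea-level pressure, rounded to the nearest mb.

895 mb

ΔP = (V / 6.14)^(1/0.606) = (110/6.14)^1.650.
110/6.14 = 17.915; 17.915^1.650 ≈ 116.96 mb.
P_c = 1012 − 116.96 = 895.04 ≈ 895 mb.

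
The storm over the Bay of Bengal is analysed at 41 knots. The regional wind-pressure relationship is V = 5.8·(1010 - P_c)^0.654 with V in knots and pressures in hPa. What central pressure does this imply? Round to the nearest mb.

ΔP = (V / 5.8)^(1/0.654) = (41/5.8)^1.529.
41/5.8 = 7.069; 7.069^1.529 ≈ 19.89 mb.
P_c = 1010 − 19.89 = 990.11 ≈ 990 mb.

990 mb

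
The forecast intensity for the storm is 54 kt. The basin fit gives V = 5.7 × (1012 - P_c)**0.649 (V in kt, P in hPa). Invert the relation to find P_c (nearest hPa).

ΔP = (V / 5.7)^(1/0.649) = (54/5.7)^1.541.
54/5.7 = 9.474; 9.474^1.541 ≈ 31.96 hPa.
P_c = 1012 − 31.96 = 980.04 ≈ 980 hPa.

980 hPa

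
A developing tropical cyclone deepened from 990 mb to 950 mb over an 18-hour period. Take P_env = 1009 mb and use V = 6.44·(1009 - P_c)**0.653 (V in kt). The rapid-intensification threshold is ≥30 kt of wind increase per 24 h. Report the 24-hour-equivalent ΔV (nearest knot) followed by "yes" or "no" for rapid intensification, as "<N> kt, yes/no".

V₁: ΔP = 19, V ≈ 6.44 × 19^0.653 ≈ 44.05 kt.
V₂: ΔP = 59, V ≈ 6.44 × 59^0.653 ≈ 92.31 kt.
ΔV over 18 h = 48.26 kt → 24 h equivalent = 48.26 × 24/18 ≈ 64.35 kt.
64 kt ≥ 30 kt ⇒ rapid intensification.

64 kt, yes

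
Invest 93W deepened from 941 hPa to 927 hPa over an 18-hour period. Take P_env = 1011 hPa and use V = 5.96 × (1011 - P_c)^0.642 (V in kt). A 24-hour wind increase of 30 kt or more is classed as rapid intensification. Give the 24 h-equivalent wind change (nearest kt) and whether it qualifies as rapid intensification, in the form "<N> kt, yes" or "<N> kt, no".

V₁: ΔP = 70, V ≈ 5.96 × 70^0.642 ≈ 91.16 kt.
V₂: ΔP = 84, V ≈ 5.96 × 84^0.642 ≈ 102.48 kt.
ΔV over 18 h = 11.32 kt → 24 h equivalent = 11.32 × 24/18 ≈ 15.09 kt.
15 kt < 30 kt ⇒ not rapid intensification.

15 kt, no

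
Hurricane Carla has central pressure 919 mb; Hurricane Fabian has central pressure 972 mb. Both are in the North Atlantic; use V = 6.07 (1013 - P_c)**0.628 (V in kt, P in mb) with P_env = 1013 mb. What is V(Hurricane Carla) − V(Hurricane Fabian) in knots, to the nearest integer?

43 kt

Hurricane Carla: ΔP = 94; V ≈ 6.07 × 94^0.628 ≈ 105.27 kt.
Hurricane Fabian: ΔP = 41; V ≈ 6.07 × 41^0.628 ≈ 62.52 kt.
Difference ≈ 105.27 − 62.52 = 42.75 → 43 kt.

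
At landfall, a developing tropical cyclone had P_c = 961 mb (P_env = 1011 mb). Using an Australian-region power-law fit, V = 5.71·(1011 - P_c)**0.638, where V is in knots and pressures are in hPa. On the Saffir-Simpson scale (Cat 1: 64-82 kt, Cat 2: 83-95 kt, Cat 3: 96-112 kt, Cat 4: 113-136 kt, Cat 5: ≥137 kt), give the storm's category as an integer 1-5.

1

ΔP = 1011 − 961 = 50 mb.
V ≈ 5.71 × 50^0.638 = 5.71 × 12.13 ≈ 69 kt.
69 kt falls in the Category 1 band.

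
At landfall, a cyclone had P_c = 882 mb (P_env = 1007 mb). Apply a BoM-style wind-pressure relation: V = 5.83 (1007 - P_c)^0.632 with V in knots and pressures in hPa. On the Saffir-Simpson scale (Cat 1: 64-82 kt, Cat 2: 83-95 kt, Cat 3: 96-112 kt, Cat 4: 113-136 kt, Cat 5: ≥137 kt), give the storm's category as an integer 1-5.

ΔP = 1007 − 882 = 125 mb.
V ≈ 5.83 × 125^0.632 = 5.83 × 21.15 ≈ 123 kt.
123 kt falls in the Category 4 band.

4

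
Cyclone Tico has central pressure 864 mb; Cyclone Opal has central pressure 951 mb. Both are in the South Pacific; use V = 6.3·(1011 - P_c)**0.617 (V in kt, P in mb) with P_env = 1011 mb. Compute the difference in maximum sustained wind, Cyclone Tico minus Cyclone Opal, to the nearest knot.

Cyclone Tico: ΔP = 147; V ≈ 6.3 × 147^0.617 ≈ 136.95 kt.
Cyclone Opal: ΔP = 60; V ≈ 6.3 × 60^0.617 ≈ 78.79 kt.
Difference ≈ 136.95 − 78.79 = 58.16 → 58 kt.

58 kt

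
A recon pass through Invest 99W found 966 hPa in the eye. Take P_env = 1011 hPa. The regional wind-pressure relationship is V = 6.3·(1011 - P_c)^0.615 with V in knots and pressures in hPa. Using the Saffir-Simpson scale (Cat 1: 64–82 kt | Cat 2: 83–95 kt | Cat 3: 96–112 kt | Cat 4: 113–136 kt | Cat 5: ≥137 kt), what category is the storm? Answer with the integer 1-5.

1

ΔP = 1011 − 966 = 45 hPa.
V ≈ 6.3 × 45^0.615 = 6.3 × 10.39 ≈ 65 kt.
65 kt falls in the Category 1 band.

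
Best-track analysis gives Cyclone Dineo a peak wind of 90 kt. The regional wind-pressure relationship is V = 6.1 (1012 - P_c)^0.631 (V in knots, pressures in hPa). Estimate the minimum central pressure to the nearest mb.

941 mb

ΔP = (V / 6.1)^(1/0.631) = (90/6.1)^1.585.
90/6.1 = 14.754; 14.754^1.585 ≈ 71.20 mb.
P_c = 1012 − 71.20 = 940.80 ≈ 941 mb.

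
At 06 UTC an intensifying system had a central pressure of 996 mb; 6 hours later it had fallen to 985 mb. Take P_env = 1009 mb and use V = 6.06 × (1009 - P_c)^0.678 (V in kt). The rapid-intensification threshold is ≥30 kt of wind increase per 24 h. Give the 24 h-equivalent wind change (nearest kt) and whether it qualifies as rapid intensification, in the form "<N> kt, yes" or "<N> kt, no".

71 kt, yes

V₁: ΔP = 13, V ≈ 6.06 × 13^0.678 ≈ 34.49 kt.
V₂: ΔP = 24, V ≈ 6.06 × 24^0.678 ≈ 52.27 kt.
ΔV over 6 h = 17.78 kt → 24 h equivalent = 17.78 × 24/6 ≈ 71.12 kt.
71 kt ≥ 30 kt ⇒ rapid intensification.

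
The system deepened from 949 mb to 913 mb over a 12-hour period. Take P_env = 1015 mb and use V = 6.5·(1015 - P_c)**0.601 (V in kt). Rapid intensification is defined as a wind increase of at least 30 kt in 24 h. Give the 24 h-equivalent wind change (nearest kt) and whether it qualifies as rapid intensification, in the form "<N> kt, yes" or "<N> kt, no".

V₁: ΔP = 66, V ≈ 6.5 × 66^0.601 ≈ 80.62 kt.
V₂: ΔP = 102, V ≈ 6.5 × 102^0.601 ≈ 104.73 kt.
ΔV over 12 h = 24.11 kt → 24 h equivalent = 24.11 × 24/12 ≈ 48.22 kt.
48 kt ≥ 30 kt ⇒ rapid intensification.

48 kt, yes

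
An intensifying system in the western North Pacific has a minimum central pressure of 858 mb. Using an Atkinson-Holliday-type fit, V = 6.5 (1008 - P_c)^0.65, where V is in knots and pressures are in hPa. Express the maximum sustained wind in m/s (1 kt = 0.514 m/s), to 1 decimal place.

ΔP = 1008 − 858 = 150 mb.
V ≈ 6.5 × 150^0.65 = 6.5 × 25.969 ≈ 168.800 kt.
168.800 × 0.514 ≈ 86.76 m/s → 86.8 m/s.

86.8 m/s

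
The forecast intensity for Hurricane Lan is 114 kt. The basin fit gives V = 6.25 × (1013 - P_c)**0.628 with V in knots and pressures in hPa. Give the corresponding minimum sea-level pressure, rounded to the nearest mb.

911 mb

ΔP = (V / 6.25)^(1/0.628) = (114/6.25)^1.592.
114/6.25 = 18.240; 18.240^1.592 ≈ 101.86 mb.
P_c = 1013 − 101.86 = 911.14 ≈ 911 mb.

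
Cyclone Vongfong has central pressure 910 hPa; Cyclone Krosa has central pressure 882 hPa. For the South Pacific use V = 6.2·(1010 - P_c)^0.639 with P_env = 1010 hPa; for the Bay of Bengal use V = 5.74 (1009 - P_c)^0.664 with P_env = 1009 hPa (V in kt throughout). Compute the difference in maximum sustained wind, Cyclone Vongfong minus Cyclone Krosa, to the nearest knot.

-26 kt

Cyclone Vongfong: ΔP = 100; V ≈ 6.2 × 100^0.639 ≈ 117.60 kt.
Cyclone Krosa: ΔP = 127; V ≈ 5.74 × 127^0.664 ≈ 143.17 kt.
Difference ≈ 117.60 − 143.17 = -25.57 → -26 kt.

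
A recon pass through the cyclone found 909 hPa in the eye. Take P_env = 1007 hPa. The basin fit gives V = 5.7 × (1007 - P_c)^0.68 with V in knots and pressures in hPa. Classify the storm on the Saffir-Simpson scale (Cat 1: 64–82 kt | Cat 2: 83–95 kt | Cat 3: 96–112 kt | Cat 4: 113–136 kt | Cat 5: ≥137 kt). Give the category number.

4

ΔP = 1007 − 909 = 98 hPa.
V ≈ 5.7 × 98^0.68 = 5.7 × 22.60 ≈ 129 kt.
129 kt falls in the Category 4 band.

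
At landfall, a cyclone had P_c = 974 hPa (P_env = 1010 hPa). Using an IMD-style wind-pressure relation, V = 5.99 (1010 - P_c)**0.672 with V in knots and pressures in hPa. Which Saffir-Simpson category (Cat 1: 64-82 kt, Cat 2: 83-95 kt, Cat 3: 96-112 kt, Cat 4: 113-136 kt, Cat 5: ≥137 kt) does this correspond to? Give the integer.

1

ΔP = 1010 − 974 = 36 hPa.
V ≈ 5.99 × 36^0.672 = 5.99 × 11.11 ≈ 67 kt.
67 kt falls in the Category 1 band.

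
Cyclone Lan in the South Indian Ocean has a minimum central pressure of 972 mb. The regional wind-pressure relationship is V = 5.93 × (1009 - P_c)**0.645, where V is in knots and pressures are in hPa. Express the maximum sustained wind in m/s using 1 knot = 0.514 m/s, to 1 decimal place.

ΔP = 1009 − 972 = 37 mb.
V ≈ 5.93 × 37^0.645 = 5.93 × 10.268 ≈ 60.890 kt.
60.890 × 0.514 ≈ 31.30 m/s → 31.3 m/s.

31.3 m/s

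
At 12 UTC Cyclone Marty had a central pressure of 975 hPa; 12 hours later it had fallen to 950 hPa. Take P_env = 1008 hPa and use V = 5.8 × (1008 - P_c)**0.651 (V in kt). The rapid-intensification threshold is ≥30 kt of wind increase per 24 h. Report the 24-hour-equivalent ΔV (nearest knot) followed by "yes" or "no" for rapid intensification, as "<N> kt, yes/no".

50 kt, yes

V₁: ΔP = 33, V ≈ 5.8 × 33^0.651 ≈ 56.49 kt.
V₂: ΔP = 58, V ≈ 5.8 × 58^0.651 ≈ 81.55 kt.
ΔV over 12 h = 25.06 kt → 24 h equivalent = 25.06 × 24/12 ≈ 50.12 kt.
50 kt ≥ 30 kt ⇒ rapid intensification.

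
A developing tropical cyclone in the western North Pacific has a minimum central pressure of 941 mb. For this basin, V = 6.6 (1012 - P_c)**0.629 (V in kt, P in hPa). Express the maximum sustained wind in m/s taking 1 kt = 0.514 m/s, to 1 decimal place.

ΔP = 1012 − 941 = 71 mb.
V ≈ 6.6 × 71^0.629 = 6.6 × 14.603 ≈ 96.380 kt.
96.380 × 0.514 ≈ 49.54 m/s → 49.5 m/s.

49.5 m/s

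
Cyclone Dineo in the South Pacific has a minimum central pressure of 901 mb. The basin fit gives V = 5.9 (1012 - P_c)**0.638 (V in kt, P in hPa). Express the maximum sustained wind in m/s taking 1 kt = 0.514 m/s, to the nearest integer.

61 m/s

ΔP = 1012 − 901 = 111 mb.
V ≈ 5.9 × 111^0.638 = 5.9 × 20.180 ≈ 119.061 kt.
119.061 × 0.514 ≈ 61.20 m/s → 61 m/s.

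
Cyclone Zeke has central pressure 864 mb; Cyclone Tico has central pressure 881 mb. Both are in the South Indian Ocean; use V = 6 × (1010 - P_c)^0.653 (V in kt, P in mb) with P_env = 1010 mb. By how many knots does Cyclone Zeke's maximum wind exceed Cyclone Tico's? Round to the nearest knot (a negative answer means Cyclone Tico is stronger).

Cyclone Zeke: ΔP = 146; V ≈ 6 × 146^0.653 ≈ 155.41 kt.
Cyclone Tico: ΔP = 129; V ≈ 6 × 129^0.653 ≈ 143.34 kt.
Difference ≈ 155.41 − 143.34 = 12.07 → 12 kt.

12 kt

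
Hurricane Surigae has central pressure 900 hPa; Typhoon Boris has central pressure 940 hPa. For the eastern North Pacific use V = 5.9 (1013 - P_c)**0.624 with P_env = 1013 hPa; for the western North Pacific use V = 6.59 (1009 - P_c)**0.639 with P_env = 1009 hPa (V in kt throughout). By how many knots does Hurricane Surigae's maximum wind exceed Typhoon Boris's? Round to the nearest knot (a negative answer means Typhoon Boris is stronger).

Hurricane Surigae: ΔP = 113; V ≈ 5.9 × 113^0.624 ≈ 112.71 kt.
Typhoon Boris: ΔP = 69; V ≈ 6.59 × 69^0.639 ≈ 98.61 kt.
Difference ≈ 112.71 − 98.61 = 14.10 → 14 kt.

14 kt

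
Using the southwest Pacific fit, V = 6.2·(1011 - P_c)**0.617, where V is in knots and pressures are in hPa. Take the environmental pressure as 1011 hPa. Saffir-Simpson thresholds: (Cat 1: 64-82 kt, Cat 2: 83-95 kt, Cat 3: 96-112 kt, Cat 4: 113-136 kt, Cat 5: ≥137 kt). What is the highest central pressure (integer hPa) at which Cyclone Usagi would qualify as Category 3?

Category 3 begins at V = 96 kt.
Required ΔP = (96/6.2)^(1/0.617) = 15.484^1.621 ≈ 84.82 hPa.
P_c ≤ 1011 − 84.82 = 926.18, so the highest integer P_c is 926 hPa.

926 hPa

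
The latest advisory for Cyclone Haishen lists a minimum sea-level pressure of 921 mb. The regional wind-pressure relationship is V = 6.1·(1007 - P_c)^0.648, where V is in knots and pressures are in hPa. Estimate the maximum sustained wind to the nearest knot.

ΔP = 1007 − 921 = 86 mb.
86^0.648 ≈ 17.929.
V ≈ 6.1 × 17.929 ≈ 109.4 kt.

109 kt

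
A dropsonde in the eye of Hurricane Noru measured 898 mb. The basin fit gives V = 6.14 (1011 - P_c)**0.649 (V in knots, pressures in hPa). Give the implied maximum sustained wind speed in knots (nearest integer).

132 kt

ΔP = 1011 − 898 = 113 mb.
113^0.649 ≈ 21.500.
V ≈ 6.14 × 21.500 ≈ 132.0 kt.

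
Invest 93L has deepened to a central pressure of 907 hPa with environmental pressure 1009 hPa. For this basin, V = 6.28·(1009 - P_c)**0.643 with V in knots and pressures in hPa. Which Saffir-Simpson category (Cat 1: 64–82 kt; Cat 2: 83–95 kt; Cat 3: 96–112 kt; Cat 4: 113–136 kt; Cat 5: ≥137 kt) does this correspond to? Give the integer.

4

ΔP = 1009 − 907 = 102 hPa.
V ≈ 6.28 × 102^0.643 = 6.28 × 19.57 ≈ 123 kt.
123 kt falls in the Category 4 band.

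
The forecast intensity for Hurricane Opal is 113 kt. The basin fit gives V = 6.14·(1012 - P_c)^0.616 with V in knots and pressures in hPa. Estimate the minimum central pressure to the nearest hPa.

899 hPa

ΔP = (V / 6.14)^(1/0.616) = (113/6.14)^1.623.
113/6.14 = 18.404; 18.404^1.623 ≈ 113.09 hPa.
P_c = 1012 − 113.09 = 898.91 ≈ 899 hPa.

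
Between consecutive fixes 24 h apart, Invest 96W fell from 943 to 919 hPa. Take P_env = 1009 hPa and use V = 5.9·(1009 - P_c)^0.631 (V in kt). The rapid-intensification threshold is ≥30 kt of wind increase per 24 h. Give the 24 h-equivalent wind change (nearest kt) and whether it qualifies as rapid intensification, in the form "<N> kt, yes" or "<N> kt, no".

18 kt, no

V₁: ΔP = 66, V ≈ 5.9 × 66^0.631 ≈ 82.98 kt.
V₂: ΔP = 90, V ≈ 5.9 × 90^0.631 ≈ 100.92 kt.
ΔV over 24 h = 17.94 kt → 24 h equivalent = 17.94 × 24/24 ≈ 17.94 kt.
18 kt < 30 kt ⇒ not rapid intensification.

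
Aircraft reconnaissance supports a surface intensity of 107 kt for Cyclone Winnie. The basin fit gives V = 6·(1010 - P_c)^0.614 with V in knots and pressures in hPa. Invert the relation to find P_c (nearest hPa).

ΔP = (V / 6)^(1/0.614) = (107/6)^1.629.
107/6 = 17.833; 17.833^1.629 ≈ 109.10 hPa.
P_c = 1010 − 109.10 = 900.90 ≈ 901 hPa.

901 hPa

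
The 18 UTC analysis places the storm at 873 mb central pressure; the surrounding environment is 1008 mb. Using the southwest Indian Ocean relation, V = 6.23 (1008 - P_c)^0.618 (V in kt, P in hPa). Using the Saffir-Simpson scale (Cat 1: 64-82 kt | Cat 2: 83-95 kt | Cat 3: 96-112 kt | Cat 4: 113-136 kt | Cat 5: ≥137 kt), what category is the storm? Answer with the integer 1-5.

ΔP = 1008 − 873 = 135 mb.
V ≈ 6.23 × 135^0.618 = 6.23 × 20.73 ≈ 129 kt.
129 kt falls in the Category 4 band.

4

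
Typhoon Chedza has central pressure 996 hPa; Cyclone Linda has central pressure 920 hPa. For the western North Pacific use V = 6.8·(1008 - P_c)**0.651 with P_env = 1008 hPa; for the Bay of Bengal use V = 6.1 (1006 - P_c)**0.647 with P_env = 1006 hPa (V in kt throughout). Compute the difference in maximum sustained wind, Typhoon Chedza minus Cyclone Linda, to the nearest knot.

-75 kt

Typhoon Chedza: ΔP = 12; V ≈ 6.8 × 12^0.651 ≈ 34.28 kt.
Cyclone Linda: ΔP = 86; V ≈ 6.1 × 86^0.647 ≈ 108.88 kt.
Difference ≈ 34.28 − 108.88 = -74.60 → -75 kt.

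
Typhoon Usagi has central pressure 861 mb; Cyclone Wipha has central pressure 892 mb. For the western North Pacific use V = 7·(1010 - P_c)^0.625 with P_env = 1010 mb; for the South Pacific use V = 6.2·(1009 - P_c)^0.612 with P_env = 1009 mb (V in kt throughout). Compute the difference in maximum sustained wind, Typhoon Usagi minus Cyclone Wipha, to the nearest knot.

Typhoon Usagi: ΔP = 149; V ≈ 7 × 149^0.625 ≈ 159.71 kt.
Cyclone Wipha: ΔP = 117; V ≈ 6.2 × 117^0.612 ≈ 114.32 kt.
Difference ≈ 159.71 − 114.32 = 45.39 → 45 kt.

45 kt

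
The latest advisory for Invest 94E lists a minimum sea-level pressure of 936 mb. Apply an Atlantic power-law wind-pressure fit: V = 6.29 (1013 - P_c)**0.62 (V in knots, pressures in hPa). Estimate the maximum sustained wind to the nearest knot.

93 kt

ΔP = 1013 − 936 = 77 mb.
77^0.62 ≈ 14.778.
V ≈ 6.29 × 14.778 ≈ 93.0 kt.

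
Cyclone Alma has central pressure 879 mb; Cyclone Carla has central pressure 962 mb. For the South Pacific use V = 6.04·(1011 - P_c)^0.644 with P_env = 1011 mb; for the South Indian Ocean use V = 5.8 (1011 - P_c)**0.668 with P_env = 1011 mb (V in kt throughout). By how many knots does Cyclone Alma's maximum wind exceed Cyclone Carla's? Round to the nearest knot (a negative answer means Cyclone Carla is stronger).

Cyclone Alma: ΔP = 132; V ≈ 6.04 × 132^0.644 ≈ 140.18 kt.
Cyclone Carla: ΔP = 49; V ≈ 5.8 × 49^0.668 ≈ 78.07 kt.
Difference ≈ 140.18 − 78.07 = 62.11 → 62 kt.

62 kt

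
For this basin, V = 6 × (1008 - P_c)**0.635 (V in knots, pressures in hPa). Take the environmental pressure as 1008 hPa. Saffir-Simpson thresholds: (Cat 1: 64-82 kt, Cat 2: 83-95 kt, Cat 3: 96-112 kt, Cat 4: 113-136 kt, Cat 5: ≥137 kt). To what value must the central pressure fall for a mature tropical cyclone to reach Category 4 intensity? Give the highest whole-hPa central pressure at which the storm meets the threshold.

906 hPa

Category 4 begins at V = 113 kt.
Required ΔP = (113/6)^(1/0.635) = 18.833^1.575 ≈ 101.80 hPa.
P_c ≤ 1008 − 101.80 = 906.20, so the highest integer P_c is 906 hPa.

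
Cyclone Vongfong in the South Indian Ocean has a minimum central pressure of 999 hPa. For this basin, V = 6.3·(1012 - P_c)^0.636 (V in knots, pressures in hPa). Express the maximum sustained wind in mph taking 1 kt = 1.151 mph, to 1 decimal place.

37.1 mph

ΔP = 1012 − 999 = 13 hPa.
V ≈ 6.3 × 13^0.636 = 6.3 × 5.111 ≈ 32.196 kt.
32.196 × 1.151 ≈ 37.06 mph → 37.1 mph.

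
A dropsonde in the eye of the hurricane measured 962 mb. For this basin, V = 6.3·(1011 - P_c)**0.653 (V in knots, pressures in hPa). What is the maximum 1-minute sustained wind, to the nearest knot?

80 kt

ΔP = 1011 − 962 = 49 mb.
49^0.653 ≈ 12.697.
V ≈ 6.3 × 12.697 ≈ 80.0 kt.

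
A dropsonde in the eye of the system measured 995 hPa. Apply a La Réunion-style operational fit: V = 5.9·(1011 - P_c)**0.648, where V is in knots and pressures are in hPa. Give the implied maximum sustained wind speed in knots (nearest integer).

36 kt

ΔP = 1011 − 995 = 16 hPa.
16^0.648 ≈ 6.029.
V ≈ 5.9 × 6.029 ≈ 35.6 kt.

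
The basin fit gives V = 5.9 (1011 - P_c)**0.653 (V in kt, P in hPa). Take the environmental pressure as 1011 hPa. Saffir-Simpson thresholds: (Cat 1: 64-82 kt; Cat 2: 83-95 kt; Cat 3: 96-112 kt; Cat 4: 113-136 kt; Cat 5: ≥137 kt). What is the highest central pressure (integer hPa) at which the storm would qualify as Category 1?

Category 1 begins at V = 64 kt.
Required ΔP = (64/5.9)^(1/0.653) = 10.847^1.531 ≈ 38.50 hPa.
P_c ≤ 1011 − 38.50 = 972.50, so the highest integer P_c is 972 hPa.

972 hPa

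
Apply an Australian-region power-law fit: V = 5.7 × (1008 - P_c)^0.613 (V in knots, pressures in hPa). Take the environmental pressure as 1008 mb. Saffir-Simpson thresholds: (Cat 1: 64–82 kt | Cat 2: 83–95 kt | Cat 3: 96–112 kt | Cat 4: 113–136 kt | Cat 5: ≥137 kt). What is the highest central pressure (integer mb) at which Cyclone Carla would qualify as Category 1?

Category 1 begins at V = 64 kt.
Required ΔP = (64/5.7)^(1/0.613) = 11.228^1.631 ≈ 51.69 mb.
P_c ≤ 1008 − 51.69 = 956.31, so the highest integer P_c is 956 mb.

956 mb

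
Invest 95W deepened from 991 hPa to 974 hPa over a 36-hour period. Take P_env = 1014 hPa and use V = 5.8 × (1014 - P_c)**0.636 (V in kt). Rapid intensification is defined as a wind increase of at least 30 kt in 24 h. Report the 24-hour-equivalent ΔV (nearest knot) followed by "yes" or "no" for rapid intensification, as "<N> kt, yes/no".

12 kt, no

V₁: ΔP = 23, V ≈ 5.8 × 23^0.636 ≈ 42.61 kt.
V₂: ΔP = 40, V ≈ 5.8 × 40^0.636 ≈ 60.58 kt.
ΔV over 36 h = 17.97 kt → 24 h equivalent = 17.97 × 24/36 ≈ 11.98 kt.
12 kt < 30 kt ⇒ not rapid intensification.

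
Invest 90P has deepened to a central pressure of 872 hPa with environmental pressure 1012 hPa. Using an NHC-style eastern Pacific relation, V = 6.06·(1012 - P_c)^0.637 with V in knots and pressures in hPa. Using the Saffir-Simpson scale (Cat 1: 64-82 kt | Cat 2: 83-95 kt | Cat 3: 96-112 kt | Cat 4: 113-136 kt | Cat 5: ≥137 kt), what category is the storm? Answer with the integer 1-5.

5

ΔP = 1012 − 872 = 140 hPa.
V ≈ 6.06 × 140^0.637 = 6.06 × 23.29 ≈ 141 kt.
141 kt falls in the Category 5 band.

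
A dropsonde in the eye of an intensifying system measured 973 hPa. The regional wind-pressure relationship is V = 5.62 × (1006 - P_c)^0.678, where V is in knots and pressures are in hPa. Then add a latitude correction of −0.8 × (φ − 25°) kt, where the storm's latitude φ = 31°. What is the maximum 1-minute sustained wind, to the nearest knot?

55 kt

ΔP = 1006 − 973 = 33 hPa.
33^0.678 ≈ 10.704.
V ≈ 5.62 × 10.704 ≈ 60.2 kt.
Latitude correction: −0.8 × (31 − 25) = -4.8 kt.
Corrected V ≈ 55.4 kt → 55 kt.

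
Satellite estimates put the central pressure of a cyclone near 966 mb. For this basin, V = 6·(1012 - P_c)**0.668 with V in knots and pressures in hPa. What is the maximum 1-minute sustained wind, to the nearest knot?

ΔP = 1012 − 966 = 46 mb.
46^0.668 ≈ 12.904.
V ≈ 6 × 12.904 ≈ 77.4 kt.

77 kt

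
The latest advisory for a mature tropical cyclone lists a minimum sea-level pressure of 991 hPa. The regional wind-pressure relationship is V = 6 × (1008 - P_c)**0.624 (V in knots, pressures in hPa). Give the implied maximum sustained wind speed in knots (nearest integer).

35 kt

ΔP = 1008 − 991 = 17 hPa.
17^0.624 ≈ 5.859.
V ≈ 6 × 5.859 ≈ 35.2 kt.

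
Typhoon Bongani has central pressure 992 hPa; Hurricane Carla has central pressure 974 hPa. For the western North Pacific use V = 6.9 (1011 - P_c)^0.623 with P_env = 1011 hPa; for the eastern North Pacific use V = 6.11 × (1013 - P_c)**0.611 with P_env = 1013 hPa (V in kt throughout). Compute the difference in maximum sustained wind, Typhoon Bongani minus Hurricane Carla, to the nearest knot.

Typhoon Bongani: ΔP = 19; V ≈ 6.9 × 19^0.623 ≈ 43.20 kt.
Hurricane Carla: ΔP = 39; V ≈ 6.11 × 39^0.611 ≈ 57.30 kt.
Difference ≈ 43.20 − 57.30 = -14.10 → -14 kt.

-14 kt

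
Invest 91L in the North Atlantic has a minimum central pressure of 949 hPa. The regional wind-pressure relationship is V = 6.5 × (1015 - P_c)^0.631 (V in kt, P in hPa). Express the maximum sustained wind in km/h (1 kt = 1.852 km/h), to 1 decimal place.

ΔP = 1015 − 949 = 66 hPa.
V ≈ 6.5 × 66^0.631 = 6.5 × 14.065 ≈ 91.421 kt.
91.421 × 1.852 ≈ 169.31 km/h → 169.3 km/h.

169.3 km/h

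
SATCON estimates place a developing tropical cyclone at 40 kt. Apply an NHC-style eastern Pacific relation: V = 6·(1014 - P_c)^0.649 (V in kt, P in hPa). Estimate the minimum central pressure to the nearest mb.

995 mb

ΔP = (V / 6)^(1/0.649) = (40/6)^1.541.
40/6 = 6.667; 6.667^1.541 ≈ 18.60 mb.
P_c = 1014 − 18.60 = 995.40 ≈ 995 mb.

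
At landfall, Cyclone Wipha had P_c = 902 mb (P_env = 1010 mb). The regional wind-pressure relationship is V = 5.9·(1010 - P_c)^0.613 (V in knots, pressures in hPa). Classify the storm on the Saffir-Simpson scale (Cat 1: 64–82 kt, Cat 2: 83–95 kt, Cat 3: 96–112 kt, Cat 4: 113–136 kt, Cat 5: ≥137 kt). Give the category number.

3

ΔP = 1010 − 902 = 108 mb.
V ≈ 5.9 × 108^0.613 = 5.9 × 17.64 ≈ 104 kt.
104 kt falls in the Category 3 band.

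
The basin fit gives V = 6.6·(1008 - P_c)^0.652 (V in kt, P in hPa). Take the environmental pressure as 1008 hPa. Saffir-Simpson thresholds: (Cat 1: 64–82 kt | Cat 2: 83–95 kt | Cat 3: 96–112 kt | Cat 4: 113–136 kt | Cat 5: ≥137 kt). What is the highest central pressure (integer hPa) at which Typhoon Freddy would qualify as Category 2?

Category 2 begins at V = 83 kt.
Required ΔP = (83/6.6)^(1/0.652) = 12.576^1.534 ≈ 48.57 hPa.
P_c ≤ 1008 − 48.57 = 959.43, so the highest integer P_c is 959 hPa.

959 hPa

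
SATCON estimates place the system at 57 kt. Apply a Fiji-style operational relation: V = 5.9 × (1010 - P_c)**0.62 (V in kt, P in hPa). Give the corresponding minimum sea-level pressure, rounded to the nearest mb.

971 mb

ΔP = (V / 5.9)^(1/0.62) = (57/5.9)^1.613.
57/5.9 = 9.661; 9.661^1.613 ≈ 38.79 mb.
P_c = 1010 − 38.79 = 971.21 ≈ 971 mb.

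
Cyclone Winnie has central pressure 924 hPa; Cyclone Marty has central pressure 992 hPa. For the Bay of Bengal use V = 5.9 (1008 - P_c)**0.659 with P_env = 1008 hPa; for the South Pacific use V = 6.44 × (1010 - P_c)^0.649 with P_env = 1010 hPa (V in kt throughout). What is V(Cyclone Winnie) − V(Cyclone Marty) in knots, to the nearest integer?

Cyclone Winnie: ΔP = 84; V ≈ 5.9 × 84^0.659 ≈ 109.38 kt.
Cyclone Marty: ΔP = 18; V ≈ 6.44 × 18^0.649 ≈ 42.03 kt.
Difference ≈ 109.38 − 42.03 = 67.35 → 67 kt.

67 kt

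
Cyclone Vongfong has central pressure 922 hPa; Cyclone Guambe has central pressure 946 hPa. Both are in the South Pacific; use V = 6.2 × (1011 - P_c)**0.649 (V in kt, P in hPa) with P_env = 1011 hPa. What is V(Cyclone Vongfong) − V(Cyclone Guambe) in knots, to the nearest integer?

Cyclone Vongfong: ΔP = 89; V ≈ 6.2 × 89^0.649 ≈ 114.17 kt.
Cyclone Guambe: ΔP = 65; V ≈ 6.2 × 65^0.649 ≈ 93.10 kt.
Difference ≈ 114.17 − 93.10 = 21.07 → 21 kt.

21 kt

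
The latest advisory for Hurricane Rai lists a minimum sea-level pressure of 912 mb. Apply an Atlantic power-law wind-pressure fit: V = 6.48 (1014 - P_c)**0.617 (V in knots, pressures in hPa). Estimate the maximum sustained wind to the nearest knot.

ΔP = 1014 − 912 = 102 mb.
102^0.617 ≈ 17.350.
V ≈ 6.48 × 17.350 ≈ 112.4 kt.

112 kt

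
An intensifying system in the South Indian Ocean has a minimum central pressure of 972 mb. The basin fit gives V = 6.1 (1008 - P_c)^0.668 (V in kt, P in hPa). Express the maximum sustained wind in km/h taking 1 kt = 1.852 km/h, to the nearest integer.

ΔP = 1008 − 972 = 36 mb.
V ≈ 6.1 × 36^0.668 = 6.1 × 10.955 ≈ 66.825 kt.
66.825 × 1.852 ≈ 123.76 km/h → 124 km/h.

124 km/h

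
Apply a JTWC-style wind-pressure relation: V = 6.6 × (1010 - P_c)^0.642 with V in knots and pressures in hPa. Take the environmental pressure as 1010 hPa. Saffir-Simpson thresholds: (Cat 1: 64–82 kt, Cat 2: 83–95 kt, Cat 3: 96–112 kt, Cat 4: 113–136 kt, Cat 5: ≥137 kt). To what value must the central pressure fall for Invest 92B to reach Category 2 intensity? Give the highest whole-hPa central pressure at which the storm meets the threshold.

Category 2 begins at V = 83 kt.
Required ΔP = (83/6.6)^(1/0.642) = 12.576^1.558 ≈ 51.60 hPa.
P_c ≤ 1010 − 51.60 = 958.40, so the highest integer P_c is 958 hPa.

958 hPa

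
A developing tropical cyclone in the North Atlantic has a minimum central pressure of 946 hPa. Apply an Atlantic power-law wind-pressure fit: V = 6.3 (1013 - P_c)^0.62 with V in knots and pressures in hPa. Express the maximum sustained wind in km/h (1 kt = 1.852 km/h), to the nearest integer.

ΔP = 1013 − 946 = 67 hPa.
V ≈ 6.3 × 67^0.62 = 6.3 × 13.557 ≈ 85.410 kt.
85.410 × 1.852 ≈ 158.18 km/h → 158 km/h.

158 km/h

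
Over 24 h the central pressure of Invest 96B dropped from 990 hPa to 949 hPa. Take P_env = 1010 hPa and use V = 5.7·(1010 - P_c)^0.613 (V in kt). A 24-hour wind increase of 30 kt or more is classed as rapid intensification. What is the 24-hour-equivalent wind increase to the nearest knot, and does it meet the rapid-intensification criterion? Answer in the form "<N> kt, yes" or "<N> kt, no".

V₁: ΔP = 20, V ≈ 5.7 × 20^0.613 ≈ 35.76 kt.
V₂: ΔP = 61, V ≈ 5.7 × 61^0.613 ≈ 70.84 kt.
ΔV over 24 h = 35.08 kt → 24 h equivalent = 35.08 × 24/24 ≈ 35.08 kt.
35 kt ≥ 30 kt ⇒ rapid intensification.

35 kt, yes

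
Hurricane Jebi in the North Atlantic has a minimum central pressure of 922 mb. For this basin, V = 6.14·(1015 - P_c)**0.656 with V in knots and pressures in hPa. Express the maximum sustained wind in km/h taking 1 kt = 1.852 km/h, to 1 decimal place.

222.4 km/h

ΔP = 1015 − 922 = 93 mb.
V ≈ 6.14 × 93^0.656 = 6.14 × 19.558 ≈ 120.086 kt.
120.086 × 1.852 ≈ 222.40 km/h → 222.4 km/h.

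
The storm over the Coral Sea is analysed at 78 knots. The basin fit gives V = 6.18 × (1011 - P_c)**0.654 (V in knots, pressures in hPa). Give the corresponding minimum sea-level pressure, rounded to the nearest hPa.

963 hPa

ΔP = (V / 6.18)^(1/0.654) = (78/6.18)^1.529.
78/6.18 = 12.621; 12.621^1.529 ≈ 48.27 hPa.
P_c = 1011 − 48.27 = 962.73 ≈ 963 hPa.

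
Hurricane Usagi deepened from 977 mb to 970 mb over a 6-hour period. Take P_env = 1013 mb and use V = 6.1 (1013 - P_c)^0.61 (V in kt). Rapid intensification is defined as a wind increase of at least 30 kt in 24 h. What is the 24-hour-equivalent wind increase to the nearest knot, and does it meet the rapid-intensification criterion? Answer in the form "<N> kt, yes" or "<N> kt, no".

25 kt, no

V₁: ΔP = 36, V ≈ 6.1 × 36^0.61 ≈ 54.28 kt.
V₂: ΔP = 43, V ≈ 6.1 × 43^0.61 ≈ 60.50 kt.
ΔV over 6 h = 6.22 kt → 24 h equivalent = 6.22 × 24/6 ≈ 24.88 kt.
25 kt < 30 kt ⇒ not rapid intensification.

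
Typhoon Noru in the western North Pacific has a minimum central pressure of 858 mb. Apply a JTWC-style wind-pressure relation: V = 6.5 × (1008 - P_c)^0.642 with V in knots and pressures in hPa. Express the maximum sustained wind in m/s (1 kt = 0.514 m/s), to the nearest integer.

ΔP = 1008 − 858 = 150 mb.
V ≈ 6.5 × 150^0.642 = 6.5 × 24.949 ≈ 162.168 kt.
162.168 × 0.514 ≈ 83.35 m/s → 83 m/s.

83 m/s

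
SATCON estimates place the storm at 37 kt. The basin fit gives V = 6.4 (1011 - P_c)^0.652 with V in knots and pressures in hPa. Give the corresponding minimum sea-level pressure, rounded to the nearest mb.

996 mb

ΔP = (V / 6.4)^(1/0.652) = (37/6.4)^1.534.
37/6.4 = 5.781; 5.781^1.534 ≈ 14.75 mb.
P_c = 1011 − 14.75 = 996.25 ≈ 996 mb.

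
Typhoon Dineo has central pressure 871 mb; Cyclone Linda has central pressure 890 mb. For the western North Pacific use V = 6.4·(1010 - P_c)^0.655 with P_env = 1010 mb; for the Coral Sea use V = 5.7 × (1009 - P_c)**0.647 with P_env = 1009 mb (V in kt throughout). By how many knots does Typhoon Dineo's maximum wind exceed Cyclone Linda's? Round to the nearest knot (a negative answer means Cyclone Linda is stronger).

37 kt

Typhoon Dineo: ΔP = 139; V ≈ 6.4 × 139^0.655 ≈ 162.13 kt.
Cyclone Linda: ΔP = 119; V ≈ 5.7 × 119^0.647 ≈ 125.53 kt.
Difference ≈ 162.13 − 125.53 = 36.60 → 37 kt.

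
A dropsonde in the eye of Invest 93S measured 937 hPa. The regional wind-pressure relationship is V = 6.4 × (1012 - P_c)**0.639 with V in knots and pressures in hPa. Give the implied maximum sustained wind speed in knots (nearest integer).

ΔP = 1012 − 937 = 75 hPa.
75^0.639 ≈ 15.782.
V ≈ 6.4 × 15.782 ≈ 101.0 kt.

101 kt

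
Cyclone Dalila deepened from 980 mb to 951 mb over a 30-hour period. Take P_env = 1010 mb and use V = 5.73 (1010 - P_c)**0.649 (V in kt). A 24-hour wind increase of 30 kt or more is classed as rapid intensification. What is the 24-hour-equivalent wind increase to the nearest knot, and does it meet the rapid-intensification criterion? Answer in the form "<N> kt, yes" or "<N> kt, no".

23 kt, no

V₁: ΔP = 30, V ≈ 5.73 × 30^0.649 ≈ 52.10 kt.
V₂: ΔP = 59, V ≈ 5.73 × 59^0.649 ≈ 80.80 kt.
ΔV over 30 h = 28.70 kt → 24 h equivalent = 28.70 × 24/30 ≈ 22.96 kt.
23 kt < 30 kt ⇒ not rapid intensification.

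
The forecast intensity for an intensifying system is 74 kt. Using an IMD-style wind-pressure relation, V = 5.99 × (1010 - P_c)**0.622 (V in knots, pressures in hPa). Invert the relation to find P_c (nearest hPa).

ΔP = (V / 5.99)^(1/0.622) = (74/5.99)^1.608.
74/5.99 = 12.354; 12.354^1.608 ≈ 56.93 hPa.
P_c = 1010 − 56.93 = 953.07 ≈ 953 hPa.

953 hPa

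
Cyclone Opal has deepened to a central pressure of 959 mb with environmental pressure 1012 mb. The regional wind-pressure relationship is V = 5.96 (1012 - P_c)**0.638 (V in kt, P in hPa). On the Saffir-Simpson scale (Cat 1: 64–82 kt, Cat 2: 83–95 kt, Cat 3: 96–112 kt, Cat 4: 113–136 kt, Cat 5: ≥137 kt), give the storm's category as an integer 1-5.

1

ΔP = 1012 − 959 = 53 mb.
V ≈ 5.96 × 53^0.638 = 5.96 × 12.59 ≈ 75 kt.
75 kt falls in the Category 1 band.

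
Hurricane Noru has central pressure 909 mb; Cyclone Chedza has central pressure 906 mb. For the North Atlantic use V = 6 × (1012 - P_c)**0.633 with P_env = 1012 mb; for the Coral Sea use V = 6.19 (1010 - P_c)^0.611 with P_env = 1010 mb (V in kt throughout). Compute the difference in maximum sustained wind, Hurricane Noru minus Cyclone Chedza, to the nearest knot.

7 kt

Hurricane Noru: ΔP = 103; V ≈ 6 × 103^0.633 ≈ 112.79 kt.
Cyclone Chedza: ΔP = 104; V ≈ 6.19 × 104^0.611 ≈ 105.71 kt.
Difference ≈ 112.79 − 105.71 = 7.08 → 7 kt.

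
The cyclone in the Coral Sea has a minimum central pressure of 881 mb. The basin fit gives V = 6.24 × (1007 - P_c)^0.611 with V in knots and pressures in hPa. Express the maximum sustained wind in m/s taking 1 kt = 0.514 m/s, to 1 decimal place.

61.6 m/s

ΔP = 1007 − 881 = 126 mb.
V ≈ 6.24 × 126^0.611 = 6.24 × 19.201 ≈ 119.815 kt.
119.815 × 0.514 ≈ 61.58 m/s → 61.6 m/s.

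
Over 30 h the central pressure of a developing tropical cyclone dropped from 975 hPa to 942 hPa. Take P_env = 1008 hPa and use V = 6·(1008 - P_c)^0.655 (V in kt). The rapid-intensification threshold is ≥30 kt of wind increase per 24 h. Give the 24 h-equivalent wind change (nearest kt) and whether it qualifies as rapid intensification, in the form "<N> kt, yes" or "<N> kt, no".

27 kt, no

V₁: ΔP = 33, V ≈ 6 × 33^0.655 ≈ 59.26 kt.
V₂: ΔP = 66, V ≈ 6 × 66^0.655 ≈ 93.32 kt.
ΔV over 30 h = 34.06 kt → 24 h equivalent = 34.06 × 24/30 ≈ 27.25 kt.
27 kt < 30 kt ⇒ not rapid intensification.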